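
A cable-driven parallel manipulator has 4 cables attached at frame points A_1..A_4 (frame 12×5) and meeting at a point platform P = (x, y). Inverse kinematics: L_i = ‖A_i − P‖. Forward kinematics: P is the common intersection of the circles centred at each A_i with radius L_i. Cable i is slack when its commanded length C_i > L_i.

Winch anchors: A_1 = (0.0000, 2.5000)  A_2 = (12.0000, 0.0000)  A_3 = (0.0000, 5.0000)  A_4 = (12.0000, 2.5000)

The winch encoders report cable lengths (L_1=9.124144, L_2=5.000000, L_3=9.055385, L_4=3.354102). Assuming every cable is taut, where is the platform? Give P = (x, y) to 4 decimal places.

(9.0000, 4.0000)

expand ‖A_i−P‖²=L_i² and subtract eq 1 (q_i ≔ ‖A_i‖²−L_i²)
q_1 = 0.0000+6.2500−83.2500 = -77.0000
eq1−eq2 → [-24.0000  5.0000]·P = -196.0000
eq1−eq3 → [0.0000  -5.0000]·P = -20.0000
eq1−eq4 → [-24.0000  0.0000]·P = -216.0000
2×2 solve → P = (9.0000, 4.0000)
check cable 4: ‖A_4−P‖² = 11.2500 ≈ L_4² = 11.2500 ✓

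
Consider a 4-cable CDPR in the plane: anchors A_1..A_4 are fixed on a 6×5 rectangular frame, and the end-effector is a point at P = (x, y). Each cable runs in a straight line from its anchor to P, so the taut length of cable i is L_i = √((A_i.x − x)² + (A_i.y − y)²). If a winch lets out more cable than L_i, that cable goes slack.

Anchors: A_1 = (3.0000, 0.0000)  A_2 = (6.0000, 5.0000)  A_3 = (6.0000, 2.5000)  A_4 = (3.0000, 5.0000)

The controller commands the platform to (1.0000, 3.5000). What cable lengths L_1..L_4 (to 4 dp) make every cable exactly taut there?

L_1: Δ = A_1−P = (2.0000, -3.5000) → ‖Δ‖ = √16.2500 = 4.0311
L_2: Δ = A_2−P = (5.0000, 1.5000) → ‖Δ‖ = √27.2500 = 5.2202
L_3: Δ = A_3−P = (5.0000, -1.0000) → ‖Δ‖ = √26.0000 = 5.0990
L_4: Δ = A_4−P = (2.0000, 1.5000) → ‖Δ‖ = √6.2500 = 2.5000

(4.0311, 5.2202, 5.0990, 2.5000)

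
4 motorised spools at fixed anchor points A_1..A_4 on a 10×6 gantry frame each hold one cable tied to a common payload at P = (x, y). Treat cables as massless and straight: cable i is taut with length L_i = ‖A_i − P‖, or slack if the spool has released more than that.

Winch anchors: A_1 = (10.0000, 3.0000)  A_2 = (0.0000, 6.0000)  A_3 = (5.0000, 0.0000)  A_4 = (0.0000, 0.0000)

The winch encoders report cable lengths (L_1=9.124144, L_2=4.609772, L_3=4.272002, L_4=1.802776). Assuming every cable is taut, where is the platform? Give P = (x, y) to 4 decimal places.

(1.0000, 1.5000)

each cable: (A_i−P)·(A_i−P) = L_i²; let q_i = ‖A_i‖²−L_i²
q_1 = 100.0000+9.0000−83.2500 = 25.7500
row 1: 20.0000x − 6.0000y = 11.0000  (q_2=14.7500)
row 2: 10.0000x + 6.0000y = 19.0000  (q_3=6.7500)
row 3: 20.0000x + 6.0000y = 29.0000  (q_4=-3.2500)
Cramer on rows 1–2 → x = 1.0000, y = 1.5000
check cable 4: ‖A_4−P‖² = 3.2500 ≈ L_4² = 3.2500 ✓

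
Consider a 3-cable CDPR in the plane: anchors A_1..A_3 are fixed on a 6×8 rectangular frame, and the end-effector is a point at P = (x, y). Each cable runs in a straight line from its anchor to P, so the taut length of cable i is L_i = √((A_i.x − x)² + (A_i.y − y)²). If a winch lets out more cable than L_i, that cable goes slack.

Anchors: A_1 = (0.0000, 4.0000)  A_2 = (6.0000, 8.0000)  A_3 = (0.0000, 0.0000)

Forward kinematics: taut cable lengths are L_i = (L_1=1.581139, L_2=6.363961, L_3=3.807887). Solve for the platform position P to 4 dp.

(1.5000, 3.5000)

expand ‖A_i−P‖²=L_i² and subtract eq 1 (c_i ≔ ‖A_i‖²−L_i²)
c_1 = 0.0000+16.0000−2.5000 = 13.5000
eq1−eq2 → [-12.0000  -8.0000]·P = -46.0000
eq1−eq3 → [0.0000  8.0000]·P = 28.0000
2×2 solve → P = (1.5000, 3.5000)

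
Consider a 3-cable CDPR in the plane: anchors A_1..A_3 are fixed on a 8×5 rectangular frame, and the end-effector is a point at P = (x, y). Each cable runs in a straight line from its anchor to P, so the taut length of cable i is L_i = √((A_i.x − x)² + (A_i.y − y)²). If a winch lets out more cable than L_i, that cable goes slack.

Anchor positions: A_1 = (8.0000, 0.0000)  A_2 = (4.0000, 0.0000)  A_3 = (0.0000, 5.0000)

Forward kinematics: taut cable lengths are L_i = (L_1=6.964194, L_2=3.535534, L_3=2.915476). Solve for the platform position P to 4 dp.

(1.5000, 2.5000)

circle eqns → linear via eq_j − eq_1; set q_j = A_j·A_j − L_j²
q_1 = 64.0000+0.0000−48.5000 = 15.5000
8.0000·x + 0.0000·y = q_1−q_2 = 12.0000
16.0000·x − 10.0000·y = q_1−q_3 = -1.0000
solve first two rows → x=1.5000, y=2.5000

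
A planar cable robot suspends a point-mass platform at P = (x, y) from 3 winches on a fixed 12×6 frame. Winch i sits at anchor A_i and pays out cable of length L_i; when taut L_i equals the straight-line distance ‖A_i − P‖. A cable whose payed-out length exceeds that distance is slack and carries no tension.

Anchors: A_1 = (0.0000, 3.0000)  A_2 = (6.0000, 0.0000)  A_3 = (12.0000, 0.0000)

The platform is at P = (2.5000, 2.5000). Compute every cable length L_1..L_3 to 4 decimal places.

cable 1: Δx=-2.5000, Δy=0.5000; L_1 = √(Δx²+Δy²) = 2.5495
cable 2: Δx=3.5000, Δy=-2.5000; L_2 = √(Δx²+Δy²) = 4.3012
cable 3: Δx=9.5000, Δy=-2.5000; L_3 = √(Δx²+Δy²) = 9.8234

(2.5495, 4.3012, 9.8234)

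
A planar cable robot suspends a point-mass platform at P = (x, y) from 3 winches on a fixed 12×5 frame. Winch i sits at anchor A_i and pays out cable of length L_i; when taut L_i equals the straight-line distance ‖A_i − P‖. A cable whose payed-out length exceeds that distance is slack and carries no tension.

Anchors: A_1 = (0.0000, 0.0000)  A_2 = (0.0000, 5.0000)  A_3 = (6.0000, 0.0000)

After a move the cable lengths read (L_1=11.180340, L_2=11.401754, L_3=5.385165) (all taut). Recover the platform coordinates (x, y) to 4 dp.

(11.0000, 2.0000)

each cable: (A_i−P)·(A_i−P) = L_i²; let q_i = ‖A_i‖²−L_i²
q_1 = 0.0000+0.0000−125.0000 = -125.0000
row 1: 0.0000x − 10.0000y = -20.0000  (q_2=-105.0000)
row 2: -12.0000x + 0.0000y = -132.0000  (q_3=7.0000)
Cramer on rows 1–2 → x = 11.0000, y = 2.0000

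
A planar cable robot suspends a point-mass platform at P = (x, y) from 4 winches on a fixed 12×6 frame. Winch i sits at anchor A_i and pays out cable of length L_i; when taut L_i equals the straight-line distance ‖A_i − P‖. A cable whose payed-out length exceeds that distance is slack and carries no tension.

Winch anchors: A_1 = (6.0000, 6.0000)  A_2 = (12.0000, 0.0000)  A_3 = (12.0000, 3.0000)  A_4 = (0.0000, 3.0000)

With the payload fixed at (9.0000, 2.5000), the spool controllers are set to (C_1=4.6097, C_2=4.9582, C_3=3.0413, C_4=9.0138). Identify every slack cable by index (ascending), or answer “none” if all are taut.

cable 1: √((-3.0000)²+(3.5000)²)=4.6098, C_1=4.6097: taut
cable 2: √((3.0000)²+(-2.5000)²)=3.9051, C_2=4.9582: slack
cable 3: √((3.0000)²+(0.5000)²)=3.0414, C_3=3.0413: taut
cable 4: √((-9.0000)²+(0.5000)²)=9.0139, C_4=9.0138: taut

2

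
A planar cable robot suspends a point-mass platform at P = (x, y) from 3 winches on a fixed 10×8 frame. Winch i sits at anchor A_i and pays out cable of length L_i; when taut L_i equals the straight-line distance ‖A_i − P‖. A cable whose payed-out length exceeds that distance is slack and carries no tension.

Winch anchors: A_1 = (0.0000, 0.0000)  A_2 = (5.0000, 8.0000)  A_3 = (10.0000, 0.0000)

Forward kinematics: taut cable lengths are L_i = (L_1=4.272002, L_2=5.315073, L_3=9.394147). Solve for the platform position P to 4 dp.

each cable: (A_i−P)·(A_i−P) = L_i²; let c_i = ‖A_i‖²−L_i²
c_1 = 0.0000+0.0000−18.2500 = -18.2500
row 1: -10.0000x − 16.0000y = -79.0000  (c_2=60.7500)
row 2: -20.0000x + 0.0000y = -30.0000  (c_3=11.7500)
Cramer on rows 1–2 → x = 1.5000, y = 4.0000

(1.5000, 4.0000)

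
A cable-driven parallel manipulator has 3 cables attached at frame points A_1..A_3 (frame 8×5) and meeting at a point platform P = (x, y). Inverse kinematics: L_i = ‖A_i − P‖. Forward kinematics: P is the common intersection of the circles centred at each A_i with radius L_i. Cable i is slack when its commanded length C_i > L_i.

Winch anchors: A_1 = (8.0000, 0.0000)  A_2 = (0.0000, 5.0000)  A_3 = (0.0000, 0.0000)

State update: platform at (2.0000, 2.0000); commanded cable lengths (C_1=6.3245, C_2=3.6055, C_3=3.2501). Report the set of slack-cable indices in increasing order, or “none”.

3

cable 1: √((6.0000)²+(-2.0000)²)=6.3246, C_1=6.3245: taut
cable 2: √((-2.0000)²+(3.0000)²)=3.6056, C_2=3.6055: taut
cable 3: √((-2.0000)²+(-2.0000)²)=2.8284, C_3=3.2501: slack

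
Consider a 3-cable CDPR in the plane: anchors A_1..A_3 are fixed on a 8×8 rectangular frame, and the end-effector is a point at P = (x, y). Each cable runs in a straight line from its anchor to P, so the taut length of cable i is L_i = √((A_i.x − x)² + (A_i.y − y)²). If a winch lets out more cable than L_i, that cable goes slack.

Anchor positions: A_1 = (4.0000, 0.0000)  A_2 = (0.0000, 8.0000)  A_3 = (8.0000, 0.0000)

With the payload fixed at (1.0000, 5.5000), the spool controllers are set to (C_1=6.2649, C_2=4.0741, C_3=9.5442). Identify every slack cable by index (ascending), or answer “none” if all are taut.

2, 3

i=1: geometric 6.2650 vs commanded 6.2649 ⇒ taut
i=2: geometric 2.6926 vs commanded 4.0741 ⇒ slack
i=3: geometric 8.9022 vs commanded 9.5442 ⇒ slack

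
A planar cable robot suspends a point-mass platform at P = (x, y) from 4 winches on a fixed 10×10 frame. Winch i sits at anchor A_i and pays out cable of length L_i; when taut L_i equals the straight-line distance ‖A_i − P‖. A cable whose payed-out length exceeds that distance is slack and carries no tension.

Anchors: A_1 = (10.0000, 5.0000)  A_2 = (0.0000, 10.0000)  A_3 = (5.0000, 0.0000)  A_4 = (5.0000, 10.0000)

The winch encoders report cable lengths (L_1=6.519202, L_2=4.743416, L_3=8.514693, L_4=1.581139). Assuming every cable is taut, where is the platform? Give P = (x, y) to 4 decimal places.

each cable: (A_i−P)·(A_i−P) = L_i²; let k_i = ‖A_i‖²−L_i²
k_1 = 100.0000+25.0000−42.5000 = 82.5000
row 1: 20.0000x − 10.0000y = 5.0000  (k_2=77.5000)
row 2: 10.0000x + 10.0000y = 130.0000  (k_3=-47.5000)
row 3: 10.0000x − 10.0000y = -40.0000  (k_4=122.5000)
Cramer on rows 1–2 → x = 4.5000, y = 8.5000
check cable 4: ‖A_4−P‖² = 2.5000 ≈ L_4² = 2.5000 ✓

(4.5000, 8.5000)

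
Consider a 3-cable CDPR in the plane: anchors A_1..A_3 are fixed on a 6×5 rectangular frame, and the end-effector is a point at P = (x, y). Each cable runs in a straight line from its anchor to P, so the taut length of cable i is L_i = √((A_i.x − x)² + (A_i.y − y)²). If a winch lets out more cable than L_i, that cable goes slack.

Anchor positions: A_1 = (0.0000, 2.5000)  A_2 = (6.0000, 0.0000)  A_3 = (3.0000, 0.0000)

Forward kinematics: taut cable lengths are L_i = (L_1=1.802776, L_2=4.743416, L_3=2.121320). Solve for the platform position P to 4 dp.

(1.5000, 1.5000)

each cable: (A_i−P)·(A_i−P) = L_i²; let q_i = ‖A_i‖²−L_i²
q_1 = 0.0000+6.2500−3.2500 = 3.0000
row 1: -12.0000x + 5.0000y = -10.5000  (q_2=13.5000)
row 2: -6.0000x + 5.0000y = -1.5000  (q_3=4.5000)
Cramer on rows 1–2 → x = 1.5000, y = 1.5000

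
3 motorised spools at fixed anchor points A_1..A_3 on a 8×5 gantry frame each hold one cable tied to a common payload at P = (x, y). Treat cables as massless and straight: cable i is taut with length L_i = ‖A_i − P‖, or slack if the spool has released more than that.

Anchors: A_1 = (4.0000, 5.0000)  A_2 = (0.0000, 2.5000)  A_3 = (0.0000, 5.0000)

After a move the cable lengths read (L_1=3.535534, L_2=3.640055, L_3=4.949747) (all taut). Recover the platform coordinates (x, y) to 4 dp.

circle eqns → linear via eq_j − eq_1; set c_j = A_j·A_j − L_j²
c_1 = 16.0000+25.0000−12.5000 = 28.5000
8.0000·x + 5.0000·y = c_1−c_2 = 35.5000
8.0000·x + 0.0000·y = c_1−c_3 = 28.0000
solve first two rows → x=3.5000, y=1.5000

(3.5000, 1.5000)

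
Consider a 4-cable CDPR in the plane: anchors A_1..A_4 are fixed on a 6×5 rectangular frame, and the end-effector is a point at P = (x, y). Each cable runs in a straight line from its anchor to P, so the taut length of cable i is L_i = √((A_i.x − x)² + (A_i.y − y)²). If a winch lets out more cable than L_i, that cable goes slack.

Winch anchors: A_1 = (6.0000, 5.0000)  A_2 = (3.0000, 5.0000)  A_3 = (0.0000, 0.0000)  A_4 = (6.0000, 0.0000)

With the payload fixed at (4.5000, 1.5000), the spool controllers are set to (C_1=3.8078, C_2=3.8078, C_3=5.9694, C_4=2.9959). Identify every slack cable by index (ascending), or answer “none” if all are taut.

3, 4

cable 1: L_1 = ‖A_1−P‖ = 3.8079;  C_1 = 3.8078 → taut
cable 2: L_2 = ‖A_2−P‖ = 3.8079;  C_2 = 3.8078 → taut
cable 3: L_3 = ‖A_3−P‖ = 4.7434;  C_3 = 5.9694 → slack
cable 4: L_4 = ‖A_4−P‖ = 2.1213;  C_4 = 2.9959 → slack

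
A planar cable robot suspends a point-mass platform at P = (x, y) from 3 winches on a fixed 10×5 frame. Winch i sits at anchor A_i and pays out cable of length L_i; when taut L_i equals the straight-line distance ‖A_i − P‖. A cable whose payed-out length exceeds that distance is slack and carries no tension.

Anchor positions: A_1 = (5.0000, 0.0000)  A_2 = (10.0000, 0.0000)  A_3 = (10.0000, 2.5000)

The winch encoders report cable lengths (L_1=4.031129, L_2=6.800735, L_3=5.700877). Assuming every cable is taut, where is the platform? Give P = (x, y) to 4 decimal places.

expand ‖A_i−P‖²=L_i² and subtract eq 1 (q_i ≔ ‖A_i‖²−L_i²)
q_1 = 25.0000+0.0000−16.2500 = 8.7500
eq1−eq2 → [-10.0000  0.0000]·P = -45.0000
eq1−eq3 → [-10.0000  -5.0000]·P = -65.0000
2×2 solve → P = (4.5000, 4.0000)

(4.5000, 4.0000)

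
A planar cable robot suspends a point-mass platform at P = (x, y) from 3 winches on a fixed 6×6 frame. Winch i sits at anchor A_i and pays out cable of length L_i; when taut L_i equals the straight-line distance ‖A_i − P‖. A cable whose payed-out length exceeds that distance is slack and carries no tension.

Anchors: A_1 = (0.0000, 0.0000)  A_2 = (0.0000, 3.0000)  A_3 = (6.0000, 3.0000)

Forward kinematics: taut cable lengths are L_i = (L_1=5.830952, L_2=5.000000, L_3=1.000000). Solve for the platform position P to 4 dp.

(5.0000, 3.0000)

each cable: (A_i−P)·(A_i−P) = L_i²; let q_i = ‖A_i‖²−L_i²
q_1 = 0.0000+0.0000−34.0000 = -34.0000
row 1: 0.0000x − 6.0000y = -18.0000  (q_2=-16.0000)
row 2: -12.0000x − 6.0000y = -78.0000  (q_3=44.0000)
Cramer on rows 1–2 → x = 5.0000, y = 3.0000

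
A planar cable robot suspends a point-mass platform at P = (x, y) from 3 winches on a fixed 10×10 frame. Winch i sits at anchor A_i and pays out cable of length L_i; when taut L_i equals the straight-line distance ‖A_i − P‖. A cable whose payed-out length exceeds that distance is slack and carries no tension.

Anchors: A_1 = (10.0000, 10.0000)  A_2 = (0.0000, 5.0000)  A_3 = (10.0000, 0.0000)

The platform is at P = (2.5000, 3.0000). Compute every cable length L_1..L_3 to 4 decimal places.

cable 1: Δx=7.5000, Δy=7.0000; L_1 = √(Δx²+Δy²) = 10.2591
cable 2: Δx=-2.5000, Δy=2.0000; L_2 = √(Δx²+Δy²) = 3.2016
cable 3: Δx=7.5000, Δy=-3.0000; L_3 = √(Δx²+Δy²) = 8.0777

(10.2591, 3.2016, 8.0777)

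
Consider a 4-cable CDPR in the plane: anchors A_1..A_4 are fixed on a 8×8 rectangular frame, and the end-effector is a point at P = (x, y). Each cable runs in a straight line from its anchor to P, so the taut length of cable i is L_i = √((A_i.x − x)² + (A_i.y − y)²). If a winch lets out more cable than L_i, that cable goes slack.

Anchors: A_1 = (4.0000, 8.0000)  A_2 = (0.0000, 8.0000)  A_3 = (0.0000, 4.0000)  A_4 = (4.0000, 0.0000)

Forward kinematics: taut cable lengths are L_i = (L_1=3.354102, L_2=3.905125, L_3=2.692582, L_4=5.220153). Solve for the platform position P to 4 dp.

(2.5000, 5.0000)

expand ‖A_i−P‖²=L_i² and subtract eq 1 (c_i ≔ ‖A_i‖²−L_i²)
c_1 = 16.0000+64.0000−11.2500 = 68.7500
eq1−eq2 → [8.0000  0.0000]·P = 20.0000
eq1−eq3 → [8.0000  8.0000]·P = 60.0000
eq1−eq4 → [0.0000  16.0000]·P = 80.0000
2×2 solve → P = (2.5000, 5.0000)
check cable 4: ‖A_4−P‖² = 27.2500 ≈ L_4² = 27.2500 ✓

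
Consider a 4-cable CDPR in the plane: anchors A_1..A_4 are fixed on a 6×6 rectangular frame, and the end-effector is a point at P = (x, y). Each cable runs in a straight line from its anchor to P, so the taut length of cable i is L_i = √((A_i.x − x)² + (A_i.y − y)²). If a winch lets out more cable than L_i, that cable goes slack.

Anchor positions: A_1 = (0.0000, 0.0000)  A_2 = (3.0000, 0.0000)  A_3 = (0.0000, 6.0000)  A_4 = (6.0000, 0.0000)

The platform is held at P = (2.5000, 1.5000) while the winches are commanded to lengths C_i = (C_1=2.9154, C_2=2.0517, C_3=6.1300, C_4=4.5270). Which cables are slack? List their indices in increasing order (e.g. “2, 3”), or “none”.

2, 3, 4

i=1: geometric 2.9155 vs commanded 2.9154 ⇒ taut
i=2: geometric 1.5811 vs commanded 2.0517 ⇒ slack
i=3: geometric 5.1478 vs commanded 6.1300 ⇒ slack
i=4: geometric 3.8079 vs commanded 4.5270 ⇒ slack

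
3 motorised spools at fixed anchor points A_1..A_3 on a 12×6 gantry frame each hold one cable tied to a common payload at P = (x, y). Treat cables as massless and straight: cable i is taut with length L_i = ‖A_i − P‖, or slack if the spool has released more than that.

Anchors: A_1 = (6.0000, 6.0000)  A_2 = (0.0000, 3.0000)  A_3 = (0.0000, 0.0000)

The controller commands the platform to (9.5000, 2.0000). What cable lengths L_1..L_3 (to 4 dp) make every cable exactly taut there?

(5.3151, 9.5525, 9.7082)

L_1 = √((6.0000−9.5000)² + (6.0000−2.0000)²) = 5.3151
L_2 = √((0.0000−9.5000)² + (3.0000−2.0000)²) = 9.5525
L_3 = √((0.0000−9.5000)² + (0.0000−2.0000)²) = 9.7082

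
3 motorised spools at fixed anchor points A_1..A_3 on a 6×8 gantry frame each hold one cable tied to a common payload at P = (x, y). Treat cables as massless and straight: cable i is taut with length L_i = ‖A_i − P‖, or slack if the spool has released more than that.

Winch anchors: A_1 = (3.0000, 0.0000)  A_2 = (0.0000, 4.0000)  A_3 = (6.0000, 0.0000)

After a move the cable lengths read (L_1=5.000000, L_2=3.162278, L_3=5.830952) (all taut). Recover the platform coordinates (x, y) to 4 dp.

(3.0000, 5.0000)

each cable: (A_i−P)·(A_i−P) = L_i²; let k_i = ‖A_i‖²−L_i²
k_1 = 9.0000+0.0000−25.0000 = -16.0000
row 1: 6.0000x − 8.0000y = -22.0000  (k_2=6.0000)
row 2: -6.0000x + 0.0000y = -18.0000  (k_3=2.0000)
Cramer on rows 1–2 → x = 3.0000, y = 5.0000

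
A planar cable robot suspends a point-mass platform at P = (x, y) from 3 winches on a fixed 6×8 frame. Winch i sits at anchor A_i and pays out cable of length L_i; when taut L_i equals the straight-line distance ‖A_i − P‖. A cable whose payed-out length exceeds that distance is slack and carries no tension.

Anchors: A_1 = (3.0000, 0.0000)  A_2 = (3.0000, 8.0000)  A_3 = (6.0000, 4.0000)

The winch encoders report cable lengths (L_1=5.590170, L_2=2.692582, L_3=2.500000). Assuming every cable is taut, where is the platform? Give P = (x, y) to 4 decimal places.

circle eqns → linear via eq_j − eq_1; set q_j = A_j·A_j − L_j²
q_1 = 9.0000+0.0000−31.2500 = -22.2500
0.0000·x − 16.0000·y = q_1−q_2 = -88.0000
-6.0000·x − 8.0000·y = q_1−q_3 = -68.0000
solve first two rows → x=4.0000, y=5.5000

(4.0000, 5.5000)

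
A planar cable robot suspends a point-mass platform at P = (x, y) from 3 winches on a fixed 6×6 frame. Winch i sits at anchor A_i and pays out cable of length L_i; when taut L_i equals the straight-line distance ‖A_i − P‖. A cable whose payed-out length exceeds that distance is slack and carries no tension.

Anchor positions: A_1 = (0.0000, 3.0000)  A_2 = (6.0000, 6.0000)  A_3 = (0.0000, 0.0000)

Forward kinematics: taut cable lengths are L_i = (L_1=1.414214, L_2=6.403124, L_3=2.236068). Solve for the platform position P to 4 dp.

(1.0000, 2.0000)

each cable: (A_i−P)·(A_i−P) = L_i²; let c_i = ‖A_i‖²−L_i²
c_1 = 0.0000+9.0000−2.0000 = 7.0000
row 1: -12.0000x − 6.0000y = -24.0000  (c_2=31.0000)
row 2: 0.0000x + 6.0000y = 12.0000  (c_3=-5.0000)
Cramer on rows 1–2 → x = 1.0000, y = 2.0000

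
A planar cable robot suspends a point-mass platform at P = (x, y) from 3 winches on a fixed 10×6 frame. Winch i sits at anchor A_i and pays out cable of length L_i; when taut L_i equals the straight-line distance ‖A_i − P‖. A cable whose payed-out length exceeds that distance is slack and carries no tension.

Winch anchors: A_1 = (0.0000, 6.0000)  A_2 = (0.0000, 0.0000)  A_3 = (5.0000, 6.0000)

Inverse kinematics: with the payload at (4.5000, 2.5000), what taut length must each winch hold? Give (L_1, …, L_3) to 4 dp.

(5.7009, 5.1478, 3.5355)

cable 1: Δx=-4.5000, Δy=3.5000; L_1 = √(Δx²+Δy²) = 5.7009
cable 2: Δx=-4.5000, Δy=-2.5000; L_2 = √(Δx²+Δy²) = 5.1478
cable 3: Δx=0.5000, Δy=3.5000; L_3 = √(Δx²+Δy²) = 3.5355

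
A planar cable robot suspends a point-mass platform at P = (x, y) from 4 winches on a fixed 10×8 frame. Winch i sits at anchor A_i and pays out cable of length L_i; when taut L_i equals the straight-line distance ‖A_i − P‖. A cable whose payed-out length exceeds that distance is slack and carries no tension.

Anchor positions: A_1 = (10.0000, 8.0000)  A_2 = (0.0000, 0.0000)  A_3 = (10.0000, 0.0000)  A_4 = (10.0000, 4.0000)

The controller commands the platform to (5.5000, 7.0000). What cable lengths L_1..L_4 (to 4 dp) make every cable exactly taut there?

(4.6098, 8.9022, 8.3217, 5.4083)

L_1: Δ = A_1−P = (4.5000, 1.0000) → ‖Δ‖ = √21.2500 = 4.6098
L_2: Δ = A_2−P = (-5.5000, -7.0000) → ‖Δ‖ = √79.2500 = 8.9022
L_3: Δ = A_3−P = (4.5000, -7.0000) → ‖Δ‖ = √69.2500 = 8.3217
L_4: Δ = A_4−P = (4.5000, -3.0000) → ‖Δ‖ = √29.2500 = 5.4083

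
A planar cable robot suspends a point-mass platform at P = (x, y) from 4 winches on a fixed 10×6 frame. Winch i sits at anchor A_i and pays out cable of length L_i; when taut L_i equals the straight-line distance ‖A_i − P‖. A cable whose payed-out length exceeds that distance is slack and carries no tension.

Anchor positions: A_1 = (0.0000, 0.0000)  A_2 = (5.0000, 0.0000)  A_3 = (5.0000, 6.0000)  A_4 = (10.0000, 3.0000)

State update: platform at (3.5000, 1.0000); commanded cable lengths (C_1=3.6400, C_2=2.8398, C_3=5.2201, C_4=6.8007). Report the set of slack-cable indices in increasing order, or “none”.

2

i=1: geometric 3.6401 vs commanded 3.6400 ⇒ taut
i=2: geometric 1.8028 vs commanded 2.8398 ⇒ slack
i=3: geometric 5.2202 vs commanded 5.2201 ⇒ taut
i=4: geometric 6.8007 vs commanded 6.8007 ⇒ taut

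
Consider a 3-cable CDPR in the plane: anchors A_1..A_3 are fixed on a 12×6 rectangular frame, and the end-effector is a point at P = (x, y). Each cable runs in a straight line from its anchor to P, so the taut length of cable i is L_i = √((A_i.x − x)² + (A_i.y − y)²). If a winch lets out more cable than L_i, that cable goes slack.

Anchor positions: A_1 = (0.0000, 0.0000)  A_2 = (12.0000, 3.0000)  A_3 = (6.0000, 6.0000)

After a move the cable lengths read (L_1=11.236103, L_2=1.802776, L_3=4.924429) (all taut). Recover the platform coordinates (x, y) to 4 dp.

(10.5000, 4.0000)

expand ‖A_i−P‖²=L_i² and subtract eq 1 (c_i ≔ ‖A_i‖²−L_i²)
c_1 = 0.0000+0.0000−126.2500 = -126.2500
eq1−eq2 → [-24.0000  -6.0000]·P = -276.0000
eq1−eq3 → [-12.0000  -12.0000]·P = -174.0000
2×2 solve → P = (10.5000, 4.0000)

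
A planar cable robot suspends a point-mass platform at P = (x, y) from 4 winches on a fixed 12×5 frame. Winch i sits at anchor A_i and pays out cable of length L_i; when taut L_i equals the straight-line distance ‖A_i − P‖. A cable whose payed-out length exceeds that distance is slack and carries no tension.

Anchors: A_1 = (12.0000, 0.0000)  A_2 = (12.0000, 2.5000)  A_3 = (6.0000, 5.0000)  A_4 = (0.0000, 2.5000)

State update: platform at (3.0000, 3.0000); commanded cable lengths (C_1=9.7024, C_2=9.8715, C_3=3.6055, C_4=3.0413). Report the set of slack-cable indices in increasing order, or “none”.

i=1: geometric 9.4868 vs commanded 9.7024 ⇒ slack
i=2: geometric 9.0139 vs commanded 9.8715 ⇒ slack
i=3: geometric 3.6056 vs commanded 3.6055 ⇒ taut
i=4: geometric 3.0414 vs commanded 3.0413 ⇒ taut

1, 2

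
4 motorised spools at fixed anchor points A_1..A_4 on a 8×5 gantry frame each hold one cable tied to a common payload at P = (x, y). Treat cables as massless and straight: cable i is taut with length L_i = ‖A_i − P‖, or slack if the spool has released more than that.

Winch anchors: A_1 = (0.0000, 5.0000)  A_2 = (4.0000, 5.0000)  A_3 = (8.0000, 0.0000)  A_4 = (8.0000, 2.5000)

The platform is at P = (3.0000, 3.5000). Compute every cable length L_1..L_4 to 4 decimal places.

(3.3541, 1.8028, 6.1033, 5.0990)

cable 1: Δx=-3.0000, Δy=1.5000; L_1 = √(Δx²+Δy²) = 3.3541
cable 2: Δx=1.0000, Δy=1.5000; L_2 = √(Δx²+Δy²) = 1.8028
cable 3: Δx=5.0000, Δy=-3.5000; L_3 = √(Δx²+Δy²) = 6.1033
cable 4: Δx=5.0000, Δy=-1.0000; L_4 = √(Δx²+Δy²) = 5.0990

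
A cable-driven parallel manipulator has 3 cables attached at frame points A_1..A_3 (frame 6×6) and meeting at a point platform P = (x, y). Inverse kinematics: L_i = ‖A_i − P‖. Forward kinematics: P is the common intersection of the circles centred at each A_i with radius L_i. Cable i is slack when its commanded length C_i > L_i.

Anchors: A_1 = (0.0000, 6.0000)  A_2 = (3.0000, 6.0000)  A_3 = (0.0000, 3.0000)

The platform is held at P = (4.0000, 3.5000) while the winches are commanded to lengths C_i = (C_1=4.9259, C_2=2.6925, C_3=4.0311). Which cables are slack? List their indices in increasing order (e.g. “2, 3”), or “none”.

1

cable 1: L_1 = ‖A_1−P‖ = 4.7170;  C_1 = 4.9259 → slack
cable 2: L_2 = ‖A_2−P‖ = 2.6926;  C_2 = 2.6925 → taut
cable 3: L_3 = ‖A_3−P‖ = 4.0311;  C_3 = 4.0311 → taut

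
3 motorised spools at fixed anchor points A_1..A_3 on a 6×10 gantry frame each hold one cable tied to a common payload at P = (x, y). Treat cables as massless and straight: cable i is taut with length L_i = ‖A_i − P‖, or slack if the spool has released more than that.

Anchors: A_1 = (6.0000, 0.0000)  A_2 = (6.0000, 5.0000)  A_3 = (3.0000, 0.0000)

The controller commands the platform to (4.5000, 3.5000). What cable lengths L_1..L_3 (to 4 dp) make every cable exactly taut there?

L_1 = √((6.0000−4.5000)² + (0.0000−3.5000)²) = 3.8079
L_2 = √((6.0000−4.5000)² + (5.0000−3.5000)²) = 2.1213
L_3 = √((3.0000−4.5000)² + (0.0000−3.5000)²) = 3.8079

(3.8079, 2.1213, 3.8079)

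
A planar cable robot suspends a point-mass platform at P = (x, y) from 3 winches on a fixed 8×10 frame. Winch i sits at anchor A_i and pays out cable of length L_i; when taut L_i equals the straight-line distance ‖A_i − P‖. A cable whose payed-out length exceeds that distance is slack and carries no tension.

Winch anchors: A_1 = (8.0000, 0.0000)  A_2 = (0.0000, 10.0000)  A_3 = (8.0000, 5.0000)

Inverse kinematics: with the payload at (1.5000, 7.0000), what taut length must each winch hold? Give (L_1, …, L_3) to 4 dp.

cable 1: Δx=6.5000, Δy=-7.0000; L_1 = √(Δx²+Δy²) = 9.5525
cable 2: Δx=-1.5000, Δy=3.0000; L_2 = √(Δx²+Δy²) = 3.3541
cable 3: Δx=6.5000, Δy=-2.0000; L_3 = √(Δx²+Δy²) = 6.8007

(9.5525, 3.3541, 6.8007)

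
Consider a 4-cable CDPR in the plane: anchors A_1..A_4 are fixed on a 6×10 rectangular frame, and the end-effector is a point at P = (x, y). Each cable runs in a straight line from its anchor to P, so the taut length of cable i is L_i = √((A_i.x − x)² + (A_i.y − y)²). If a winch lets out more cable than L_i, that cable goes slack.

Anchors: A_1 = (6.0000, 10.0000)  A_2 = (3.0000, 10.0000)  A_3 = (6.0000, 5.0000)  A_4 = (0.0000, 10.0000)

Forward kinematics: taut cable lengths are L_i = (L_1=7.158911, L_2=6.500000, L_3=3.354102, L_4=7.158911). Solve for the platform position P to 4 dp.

(3.0000, 3.5000)

each cable: (A_i−P)·(A_i−P) = L_i²; let c_i = ‖A_i‖²−L_i²
c_1 = 36.0000+100.0000−51.2500 = 84.7500
row 1: 6.0000x + 0.0000y = 18.0000  (c_2=66.7500)
row 2: 0.0000x + 10.0000y = 35.0000  (c_3=49.7500)
row 3: 12.0000x + 0.0000y = 36.0000  (c_4=48.7500)
Cramer on rows 1–2 → x = 3.0000, y = 3.5000
check cable 4: ‖A_4−P‖² = 51.2500 ≈ L_4² = 51.2500 ✓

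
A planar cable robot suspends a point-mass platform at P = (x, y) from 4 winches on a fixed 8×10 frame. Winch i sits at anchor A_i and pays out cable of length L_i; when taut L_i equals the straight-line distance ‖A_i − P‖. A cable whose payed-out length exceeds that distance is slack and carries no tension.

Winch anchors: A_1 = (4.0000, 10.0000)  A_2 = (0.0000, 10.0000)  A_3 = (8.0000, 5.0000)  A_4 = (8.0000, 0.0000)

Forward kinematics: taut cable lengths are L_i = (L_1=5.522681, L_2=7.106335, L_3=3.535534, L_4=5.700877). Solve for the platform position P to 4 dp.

each cable: (A_i−P)·(A_i−P) = L_i²; let c_i = ‖A_i‖²−L_i²
c_1 = 16.0000+100.0000−30.5000 = 85.5000
row 1: 8.0000x + 0.0000y = 36.0000  (c_2=49.5000)
row 2: -8.0000x + 10.0000y = 9.0000  (c_3=76.5000)
row 3: -8.0000x + 20.0000y = 54.0000  (c_4=31.5000)
Cramer on rows 1–2 → x = 4.5000, y = 4.5000
check cable 4: ‖A_4−P‖² = 32.5000 ≈ L_4² = 32.5000 ✓

(4.5000, 4.5000)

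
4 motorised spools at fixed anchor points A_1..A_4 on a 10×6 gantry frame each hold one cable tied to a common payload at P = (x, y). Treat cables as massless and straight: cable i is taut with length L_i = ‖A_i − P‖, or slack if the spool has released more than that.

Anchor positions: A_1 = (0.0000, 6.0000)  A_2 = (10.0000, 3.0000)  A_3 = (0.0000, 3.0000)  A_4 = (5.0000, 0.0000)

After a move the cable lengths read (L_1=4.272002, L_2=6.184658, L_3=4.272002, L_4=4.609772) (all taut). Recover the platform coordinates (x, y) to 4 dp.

(4.0000, 4.5000)

each cable: (A_i−P)·(A_i−P) = L_i²; let k_i = ‖A_i‖²−L_i²
k_1 = 0.0000+36.0000−18.2500 = 17.7500
row 1: -20.0000x + 6.0000y = -53.0000  (k_2=70.7500)
row 2: 0.0000x + 6.0000y = 27.0000  (k_3=-9.2500)
row 3: -10.0000x + 12.0000y = 14.0000  (k_4=3.7500)
Cramer on rows 1–2 → x = 4.0000, y = 4.5000
check cable 4: ‖A_4−P‖² = 21.2500 ≈ L_4² = 21.2500 ✓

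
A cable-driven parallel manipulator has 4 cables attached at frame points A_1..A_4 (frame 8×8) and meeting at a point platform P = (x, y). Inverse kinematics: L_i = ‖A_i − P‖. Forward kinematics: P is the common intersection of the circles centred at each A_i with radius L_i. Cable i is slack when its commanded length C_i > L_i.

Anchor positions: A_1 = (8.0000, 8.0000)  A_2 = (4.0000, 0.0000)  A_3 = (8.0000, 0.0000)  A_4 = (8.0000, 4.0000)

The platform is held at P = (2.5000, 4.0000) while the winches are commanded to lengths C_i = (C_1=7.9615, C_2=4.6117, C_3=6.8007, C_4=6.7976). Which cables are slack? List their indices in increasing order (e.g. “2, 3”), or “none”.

1, 2, 4

i=1: geometric 6.8007 vs commanded 7.9615 ⇒ slack
i=2: geometric 4.2720 vs commanded 4.6117 ⇒ slack
i=3: geometric 6.8007 vs commanded 6.8007 ⇒ taut
i=4: geometric 5.5000 vs commanded 6.7976 ⇒ slack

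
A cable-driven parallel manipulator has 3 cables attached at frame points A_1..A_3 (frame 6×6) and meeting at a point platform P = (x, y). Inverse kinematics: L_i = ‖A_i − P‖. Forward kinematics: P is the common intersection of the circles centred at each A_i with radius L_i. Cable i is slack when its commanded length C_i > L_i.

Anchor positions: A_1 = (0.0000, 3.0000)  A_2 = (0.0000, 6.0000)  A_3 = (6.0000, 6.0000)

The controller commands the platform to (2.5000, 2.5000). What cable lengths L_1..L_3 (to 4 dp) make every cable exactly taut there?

(2.5495, 4.3012, 4.9497)

cable 1: Δx=-2.5000, Δy=0.5000; L_1 = √(Δx²+Δy²) = 2.5495
cable 2: Δx=-2.5000, Δy=3.5000; L_2 = √(Δx²+Δy²) = 4.3012
cable 3: Δx=3.5000, Δy=3.5000; L_3 = √(Δx²+Δy²) = 4.9497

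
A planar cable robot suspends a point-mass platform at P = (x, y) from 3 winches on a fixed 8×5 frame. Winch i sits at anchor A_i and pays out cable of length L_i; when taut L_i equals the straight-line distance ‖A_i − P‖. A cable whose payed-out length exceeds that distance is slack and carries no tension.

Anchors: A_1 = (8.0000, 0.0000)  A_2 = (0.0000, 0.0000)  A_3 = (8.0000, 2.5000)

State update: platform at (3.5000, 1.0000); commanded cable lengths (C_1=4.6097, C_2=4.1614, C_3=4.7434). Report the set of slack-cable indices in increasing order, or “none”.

cable 1: √((4.5000)²+(-1.0000)²)=4.6098, C_1=4.6097: taut
cable 2: √((-3.5000)²+(-1.0000)²)=3.6401, C_2=4.1614: slack
cable 3: √((4.5000)²+(1.5000)²)=4.7434, C_3=4.7434: taut

2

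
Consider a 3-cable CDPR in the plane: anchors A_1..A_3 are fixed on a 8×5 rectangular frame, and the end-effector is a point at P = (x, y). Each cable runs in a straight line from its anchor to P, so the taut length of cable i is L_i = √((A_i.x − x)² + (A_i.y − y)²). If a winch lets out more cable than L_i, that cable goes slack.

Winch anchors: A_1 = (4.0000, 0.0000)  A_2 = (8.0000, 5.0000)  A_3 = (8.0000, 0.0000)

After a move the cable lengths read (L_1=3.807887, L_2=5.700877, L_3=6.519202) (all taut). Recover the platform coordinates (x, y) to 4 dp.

(2.5000, 3.5000)

each cable: (A_i−P)·(A_i−P) = L_i²; let q_i = ‖A_i‖²−L_i²
q_1 = 16.0000+0.0000−14.5000 = 1.5000
row 1: -8.0000x − 10.0000y = -55.0000  (q_2=56.5000)
row 2: -8.0000x + 0.0000y = -20.0000  (q_3=21.5000)
Cramer on rows 1–2 → x = 2.5000, y = 3.5000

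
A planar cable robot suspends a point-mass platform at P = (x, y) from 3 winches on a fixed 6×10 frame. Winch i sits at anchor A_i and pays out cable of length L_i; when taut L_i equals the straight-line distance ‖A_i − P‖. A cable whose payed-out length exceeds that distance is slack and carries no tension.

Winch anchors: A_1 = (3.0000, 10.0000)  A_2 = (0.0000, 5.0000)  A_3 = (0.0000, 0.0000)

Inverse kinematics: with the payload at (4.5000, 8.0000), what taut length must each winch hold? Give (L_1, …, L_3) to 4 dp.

cable 1: Δx=-1.5000, Δy=2.0000; L_1 = √(Δx²+Δy²) = 2.5000
cable 2: Δx=-4.5000, Δy=-3.0000; L_2 = √(Δx²+Δy²) = 5.4083
cable 3: Δx=-4.5000, Δy=-8.0000; L_3 = √(Δx²+Δy²) = 9.1788

(2.5000, 5.4083, 9.1788)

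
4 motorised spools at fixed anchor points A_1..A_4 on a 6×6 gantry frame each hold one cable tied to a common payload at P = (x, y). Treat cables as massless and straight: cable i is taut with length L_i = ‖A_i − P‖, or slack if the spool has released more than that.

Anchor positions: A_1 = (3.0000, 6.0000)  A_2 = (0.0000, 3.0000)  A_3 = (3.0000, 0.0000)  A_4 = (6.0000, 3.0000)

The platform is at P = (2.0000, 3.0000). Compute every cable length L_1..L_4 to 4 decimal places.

L_1: Δ = A_1−P = (1.0000, 3.0000) → ‖Δ‖ = √10.0000 = 3.1623
L_2: Δ = A_2−P = (-2.0000, 0.0000) → ‖Δ‖ = √4.0000 = 2.0000
L_3: Δ = A_3−P = (1.0000, -3.0000) → ‖Δ‖ = √10.0000 = 3.1623
L_4: Δ = A_4−P = (4.0000, 0.0000) → ‖Δ‖ = √16.0000 = 4.0000

(3.1623, 2.0000, 3.1623, 4.0000)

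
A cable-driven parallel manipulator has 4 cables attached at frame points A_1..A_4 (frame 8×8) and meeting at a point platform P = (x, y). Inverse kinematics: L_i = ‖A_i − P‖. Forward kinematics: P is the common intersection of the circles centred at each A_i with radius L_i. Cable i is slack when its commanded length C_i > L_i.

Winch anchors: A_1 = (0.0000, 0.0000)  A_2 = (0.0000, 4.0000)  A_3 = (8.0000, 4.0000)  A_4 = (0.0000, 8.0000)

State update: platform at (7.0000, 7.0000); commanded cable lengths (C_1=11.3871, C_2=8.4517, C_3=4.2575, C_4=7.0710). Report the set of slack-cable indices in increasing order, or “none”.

cable 1: L_1 = ‖A_1−P‖ = 9.8995;  C_1 = 11.3871 → slack
cable 2: L_2 = ‖A_2−P‖ = 7.6158;  C_2 = 8.4517 → slack
cable 3: L_3 = ‖A_3−P‖ = 3.1623;  C_3 = 4.2575 → slack
cable 4: L_4 = ‖A_4−P‖ = 7.0711;  C_4 = 7.0710 → taut

1, 2, 3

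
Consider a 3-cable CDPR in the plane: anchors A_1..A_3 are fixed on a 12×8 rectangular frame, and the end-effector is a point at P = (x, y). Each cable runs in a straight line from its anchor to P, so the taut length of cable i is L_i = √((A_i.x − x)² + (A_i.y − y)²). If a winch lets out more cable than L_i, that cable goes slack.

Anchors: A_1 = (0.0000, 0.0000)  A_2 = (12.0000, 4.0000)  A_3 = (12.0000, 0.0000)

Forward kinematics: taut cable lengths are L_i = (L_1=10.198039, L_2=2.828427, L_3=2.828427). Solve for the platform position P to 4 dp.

(10.0000, 2.0000)

expand ‖A_i−P‖²=L_i² and subtract eq 1 (q_i ≔ ‖A_i‖²−L_i²)
q_1 = 0.0000+0.0000−104.0000 = -104.0000
eq1−eq2 → [-24.0000  -8.0000]·P = -256.0000
eq1−eq3 → [-24.0000  0.0000]·P = -240.0000
2×2 solve → P = (10.0000, 2.0000)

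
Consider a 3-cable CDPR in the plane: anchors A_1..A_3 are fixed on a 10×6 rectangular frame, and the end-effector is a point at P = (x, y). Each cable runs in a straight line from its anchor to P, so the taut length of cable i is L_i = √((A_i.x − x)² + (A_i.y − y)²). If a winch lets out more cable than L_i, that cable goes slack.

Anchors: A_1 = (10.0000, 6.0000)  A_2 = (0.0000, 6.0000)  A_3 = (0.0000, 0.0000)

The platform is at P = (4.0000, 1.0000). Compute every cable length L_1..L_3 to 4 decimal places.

L_1 = √((10.0000−4.0000)² + (6.0000−1.0000)²) = 7.8102
L_2 = √((0.0000−4.0000)² + (6.0000−1.0000)²) = 6.4031
L_3 = √((0.0000−4.0000)² + (0.0000−1.0000)²) = 4.1231

(7.8102, 6.4031, 4.1231)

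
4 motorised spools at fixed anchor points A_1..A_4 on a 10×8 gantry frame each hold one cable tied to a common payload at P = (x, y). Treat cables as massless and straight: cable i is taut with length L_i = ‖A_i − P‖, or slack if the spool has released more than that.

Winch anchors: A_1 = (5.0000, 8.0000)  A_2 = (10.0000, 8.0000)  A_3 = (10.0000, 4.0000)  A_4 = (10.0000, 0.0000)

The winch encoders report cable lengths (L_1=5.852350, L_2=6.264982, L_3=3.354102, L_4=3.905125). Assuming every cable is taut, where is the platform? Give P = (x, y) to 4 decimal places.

(7.0000, 2.5000)

expand ‖A_i−P‖²=L_i² and subtract eq 1 (c_i ≔ ‖A_i‖²−L_i²)
c_1 = 25.0000+64.0000−34.2500 = 54.7500
eq1−eq2 → [-10.0000  0.0000]·P = -70.0000
eq1−eq3 → [-10.0000  8.0000]·P = -50.0000
eq1−eq4 → [-10.0000  16.0000]·P = -30.0000
2×2 solve → P = (7.0000, 2.5000)
check cable 4: ‖A_4−P‖² = 15.2500 ≈ L_4² = 15.2500 ✓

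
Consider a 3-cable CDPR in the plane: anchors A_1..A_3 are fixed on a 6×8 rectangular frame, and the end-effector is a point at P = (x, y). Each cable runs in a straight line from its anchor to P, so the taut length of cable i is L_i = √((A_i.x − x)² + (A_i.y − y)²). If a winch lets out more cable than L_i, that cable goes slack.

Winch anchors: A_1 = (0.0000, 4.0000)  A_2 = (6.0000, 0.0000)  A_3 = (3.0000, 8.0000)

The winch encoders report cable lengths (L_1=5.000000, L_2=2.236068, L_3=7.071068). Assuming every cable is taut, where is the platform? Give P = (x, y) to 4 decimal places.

(4.0000, 1.0000)

circle eqns → linear via eq_j − eq_1; set k_j = A_j·A_j − L_j²
k_1 = 0.0000+16.0000−25.0000 = -9.0000
-12.0000·x + 8.0000·y = k_1−k_2 = -40.0000
-6.0000·x − 8.0000·y = k_1−k_3 = -32.0000
solve first two rows → x=4.0000, y=1.0000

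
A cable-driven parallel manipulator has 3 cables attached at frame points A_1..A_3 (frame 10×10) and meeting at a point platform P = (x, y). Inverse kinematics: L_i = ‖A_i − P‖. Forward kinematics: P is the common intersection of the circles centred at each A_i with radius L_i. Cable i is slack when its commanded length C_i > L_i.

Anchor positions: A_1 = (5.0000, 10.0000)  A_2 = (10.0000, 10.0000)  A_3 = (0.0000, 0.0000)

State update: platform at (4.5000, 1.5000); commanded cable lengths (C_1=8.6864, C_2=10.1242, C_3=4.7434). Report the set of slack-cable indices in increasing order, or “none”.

1

i=1: geometric 8.5147 vs commanded 8.6864 ⇒ slack
i=2: geometric 10.1242 vs commanded 10.1242 ⇒ taut
i=3: geometric 4.7434 vs commanded 4.7434 ⇒ taut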